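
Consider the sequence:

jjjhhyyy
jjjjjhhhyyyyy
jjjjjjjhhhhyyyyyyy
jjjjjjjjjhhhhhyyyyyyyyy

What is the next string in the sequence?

jjjjjjjjjjjhhhhhhyyyyyyyyyyy

Each string has the form j^{2n-1} h^{n} y^{2n-1}, where the shown terms are n = 2, 3, 4, 5.
Setting n = 6 gives 11, 6, 11 characters in each block.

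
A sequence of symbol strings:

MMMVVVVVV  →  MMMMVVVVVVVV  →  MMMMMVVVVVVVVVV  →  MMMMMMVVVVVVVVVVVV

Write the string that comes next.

The n-th term is n M's then 2n V's, where the shown terms are n = 3, 4, 5, 6.
Setting n = 7 gives 7, 14 characters in each block.

MMMMMMMVVVVVVVVVVVVVV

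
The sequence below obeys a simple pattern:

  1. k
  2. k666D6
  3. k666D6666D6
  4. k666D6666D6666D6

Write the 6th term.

k666D6666D6666D6666D6666D6

Every step adds 666D6 to the end: s(k+1) = s(k)·666D6.
From k666D6666D6666D6, 2 further steps: k666D6666D6666D6 → k666D6666D6666D6666D6 → (answer).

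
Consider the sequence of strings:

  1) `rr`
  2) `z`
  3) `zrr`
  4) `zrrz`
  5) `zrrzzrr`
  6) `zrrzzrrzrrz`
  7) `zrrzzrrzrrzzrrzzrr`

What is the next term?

Each term (from the third on) is the previous term followed by the one before it: term 3 = z·rr = zrr.
So term 8 is zrrzzrrzrrzzrrzzrr·zrrzzrrzrrz.

zrrzzrrzrrzzrrzzrrzrrzzrrzrrz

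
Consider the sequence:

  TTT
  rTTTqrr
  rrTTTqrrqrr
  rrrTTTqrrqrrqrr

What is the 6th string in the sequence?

rrrrrTTTqrrqrrqrrqrrqrr

s(k+1) = r·s(k)·qrr, so each term gains r as a prefix and qrr as a suffix.
From rrrTTTqrrqrrqrr, 2 further steps: rrrTTTqrrqrrqrr → rrrrTTTqrrqrrqrrqrr → (answer).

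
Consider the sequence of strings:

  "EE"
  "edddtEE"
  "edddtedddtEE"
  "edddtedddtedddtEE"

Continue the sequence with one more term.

Each term is the previous one with edddt prepended.
One more step from edddtedddtedddtEE gives the answer.

edddtedddtedddtedddtEE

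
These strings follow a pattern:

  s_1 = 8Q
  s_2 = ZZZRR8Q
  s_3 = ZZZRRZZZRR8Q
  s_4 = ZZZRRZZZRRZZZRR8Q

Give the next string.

Every step adds ZZZRR at the front: s(k+1) = ZZZRR·s(k).
So the next term is ZZZRR·ZZZRRZZZRRZZZRR8Q.

ZZZRRZZZRRZZZRRZZZRR8Q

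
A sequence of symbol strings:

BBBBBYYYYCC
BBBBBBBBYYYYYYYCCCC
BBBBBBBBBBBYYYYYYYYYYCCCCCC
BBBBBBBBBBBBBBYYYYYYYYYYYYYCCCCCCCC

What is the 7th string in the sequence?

BBBBBBBBBBBBBBBBBBBBBBBYYYYYYYYYYYYYYYYYYYYYYCCCCCCCCCCCCCC

The n-th term is 3n+2 B's then 3n+1 Y's then 2n C's (n = 1, 2, …).
For term 7, n = 7, so the run lengths are 23, 22, 14.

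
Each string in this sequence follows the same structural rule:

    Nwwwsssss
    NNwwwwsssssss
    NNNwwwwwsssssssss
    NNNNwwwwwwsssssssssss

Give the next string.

NNNNNwwwwwwwsssssssssssss

The n-th term is n-1 N's then n+1 w's then 2n+1 s's, where the shown terms are n = 2, 3, 4, 5.
For the next term, n = 6, so the run lengths are 5, 7, 13.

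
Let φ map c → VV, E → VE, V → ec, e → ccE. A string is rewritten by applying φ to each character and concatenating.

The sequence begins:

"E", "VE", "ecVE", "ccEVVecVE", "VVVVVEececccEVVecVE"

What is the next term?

Replace each of the 19 characters of VVVVVEececccEVVecVE in place — ec ec ec ec ec VE ccE VV ccE VV VV VV VE ec ec ccE VV ec VE — and concatenate.

ecececececVEccEVVccEVVVVVVVEececccEVVecVE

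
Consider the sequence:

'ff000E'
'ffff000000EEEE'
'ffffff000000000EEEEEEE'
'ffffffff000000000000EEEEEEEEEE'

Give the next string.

Reading off run lengths: f runs 2, 4, 6, 8; 0 runs 3, 6, 9, 12; E runs 1, 4, 7, 10 — each is linear in n (n = 1, 2, …).
For the next term, n = 5, so the run lengths are 10, 15, 13.

ffffffffff000000000000000EEEEEEEEEEEEE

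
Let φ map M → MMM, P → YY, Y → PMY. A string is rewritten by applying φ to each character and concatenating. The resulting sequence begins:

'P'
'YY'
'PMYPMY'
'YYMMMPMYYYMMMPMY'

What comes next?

Replace each of the 16 characters of YYMMMPMYYYMMMPMY in place — PMY PMY MMM MMM MMM YY MMM PMY PMY PMY MMM MMM MMM YY MMM PMY — and concatenate.

PMYPMYMMMMMMMMMYYMMMPMYPMYPMYMMMMMMMMMYYMMMPMY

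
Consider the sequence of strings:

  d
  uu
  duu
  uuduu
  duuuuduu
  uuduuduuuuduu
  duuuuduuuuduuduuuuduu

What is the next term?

Each term (from the third on) is the two preceding terms concatenated in order: term 3 = d·uu = duu.
Continuing: uuduuduuuuduu · duuuuduuuuduuduuuuduu gives term 8.

uuduuduuuuduuduuuuduuuuduuduuuuduu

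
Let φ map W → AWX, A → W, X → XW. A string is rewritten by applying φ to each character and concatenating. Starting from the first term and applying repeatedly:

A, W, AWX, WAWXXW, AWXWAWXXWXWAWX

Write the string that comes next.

Applying the rule to each of the 14 symbols of AWXWAWXXWXWAWX gives the pieces W AWX XW AWX W AWX XW XW AWX XW AWX W AWX XW, which concatenate to the answer.

WAWXXWAWXWAWXXWXWAWXXWAWXWAWXXW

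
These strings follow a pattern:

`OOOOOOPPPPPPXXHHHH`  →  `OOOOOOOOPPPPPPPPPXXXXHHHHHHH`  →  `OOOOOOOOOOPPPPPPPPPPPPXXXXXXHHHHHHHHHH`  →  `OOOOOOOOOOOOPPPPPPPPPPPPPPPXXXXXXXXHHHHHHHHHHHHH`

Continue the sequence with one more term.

The n-th term is 2n+2 O's then 3n P's then 2n-2 X's then 3n-2 H's, where the shown terms are n = 2, 3, 4, 5.
At n = 6 the blocks have lengths 14, 18, 10, 16.

OOOOOOOOOOOOOOPPPPPPPPPPPPPPPPPPXXXXXXXXXXHHHHHHHHHHHHHHHH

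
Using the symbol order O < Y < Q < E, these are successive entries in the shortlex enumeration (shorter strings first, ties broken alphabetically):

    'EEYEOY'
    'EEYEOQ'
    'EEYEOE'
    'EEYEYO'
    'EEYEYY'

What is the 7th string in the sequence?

Continuing the enumeration 2 steps past EEYEYY: EEYEYY → EEYEYQ → (answer).

EEYEYE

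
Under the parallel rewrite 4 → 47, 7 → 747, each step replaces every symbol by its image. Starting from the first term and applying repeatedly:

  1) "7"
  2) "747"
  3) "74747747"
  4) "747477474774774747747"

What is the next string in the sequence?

Applying the rule to each of the 21 symbols of 747477474774774747747 gives the pieces 747 47 747 47 747 747 47 747 47 747 747 47 747 747 47 747 47 747 747 47 747, which concatenate to the answer.

7474774747747747477474774774747747747477474774774747747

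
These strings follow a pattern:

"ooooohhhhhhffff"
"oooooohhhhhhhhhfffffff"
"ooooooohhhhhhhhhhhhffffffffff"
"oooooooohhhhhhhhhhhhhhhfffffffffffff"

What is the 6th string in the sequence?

oooooooooohhhhhhhhhhhhhhhhhhhhhfffffffffffffffffff

The n-th term is n+3 o's then 3n h's then 3n-2 f's, where the shown terms are n = 2, 3, 4, 5.
At n = 7 the blocks have lengths 10, 21, 19.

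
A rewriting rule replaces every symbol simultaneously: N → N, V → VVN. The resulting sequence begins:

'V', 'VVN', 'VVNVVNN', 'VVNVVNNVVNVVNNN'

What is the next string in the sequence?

VVNVVNNVVNVVNNNVVNVVNNVVNVVNNNN

φ(VVNVVNNVVNVVNNN) expands symbol-by-symbol to VVN VVN N VVN VVN N N VVN VVN N VVN VVN N N N; joining the 15 pieces gives the next term.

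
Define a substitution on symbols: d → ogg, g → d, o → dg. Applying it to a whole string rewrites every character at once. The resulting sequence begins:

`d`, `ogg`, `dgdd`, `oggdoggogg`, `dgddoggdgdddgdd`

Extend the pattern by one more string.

oggdoggoggdgddoggdoggoggoggdoggogg

Applying the rule to each of the 15 symbols of dgddoggdgdddgdd gives the pieces ogg d ogg ogg dg d d ogg d ogg ogg ogg d ogg ogg, which concatenate to the answer.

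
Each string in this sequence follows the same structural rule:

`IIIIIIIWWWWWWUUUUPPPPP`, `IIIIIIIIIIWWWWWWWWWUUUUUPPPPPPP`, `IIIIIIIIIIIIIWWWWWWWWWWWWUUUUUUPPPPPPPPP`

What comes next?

Term n consists of 3n+1 I's, followed by 3n W's, followed by n+2 U's, followed by 2n+1 P's, where the shown terms are n = 2, 3, 4.
Setting n = 5 gives 16, 15, 7, 11 characters in each block.

IIIIIIIIIIIIIIIIWWWWWWWWWWWWWWWUUUUUUUPPPPPPPPPPP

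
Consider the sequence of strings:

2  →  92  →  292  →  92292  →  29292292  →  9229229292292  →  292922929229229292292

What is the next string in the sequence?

This is a Fibonacci-style word recurrence s(k) = s(k−2)·s(k−1): e.g. 2·92 = 292.
Continuing: 9229229292292 · 292922929229229292292 gives term 8.

9229229292292292922929229229292292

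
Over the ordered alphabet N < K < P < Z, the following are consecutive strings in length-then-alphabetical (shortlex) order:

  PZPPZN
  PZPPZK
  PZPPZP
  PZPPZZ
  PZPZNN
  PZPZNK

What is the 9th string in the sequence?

PZPZKN

Stepping forward 3 times from PZPZNK: PZPZNK → PZPZNP → PZPZNZ, then the target.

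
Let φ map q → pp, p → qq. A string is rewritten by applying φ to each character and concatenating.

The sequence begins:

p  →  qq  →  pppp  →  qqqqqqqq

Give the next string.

Apply φ to qqqqqqqq symbol by symbol: q→pp, q→pp, q→pp, q→pp, q→pp, q→pp, q→pp, q→pp; joined: pp pp pp pp pp pp pp pp.

pppppppppppppppp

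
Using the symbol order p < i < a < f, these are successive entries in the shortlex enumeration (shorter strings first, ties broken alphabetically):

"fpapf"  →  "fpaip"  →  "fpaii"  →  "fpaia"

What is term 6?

Advancing 2 positions from fpaia through fpaia → fpaif reaches term 6.

fpaap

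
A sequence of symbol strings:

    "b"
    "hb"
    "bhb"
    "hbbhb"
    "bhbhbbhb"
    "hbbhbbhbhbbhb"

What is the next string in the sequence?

bhbhbbhbhbbhbbhbhbbhb

Each term (from the third on) is the two preceding terms concatenated in order: term 3 = b·hb = bhb.
Continuing: bhbhbbhb · hbbhbbhbhbbhb gives term 7.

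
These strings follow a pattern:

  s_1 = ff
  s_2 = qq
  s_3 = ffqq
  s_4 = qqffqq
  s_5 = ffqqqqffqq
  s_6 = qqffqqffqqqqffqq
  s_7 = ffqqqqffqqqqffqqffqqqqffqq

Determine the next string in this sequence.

Each term (from the third on) is the two preceding terms concatenated in order: term 3 = ff·qq = ffqq.
Continuing: qqffqqffqqqqffqq · ffqqqqffqqqqffqqffqqqqffqq gives term 8.

qqffqqffqqqqffqqffqqqqffqqqqffqqffqqqqffqq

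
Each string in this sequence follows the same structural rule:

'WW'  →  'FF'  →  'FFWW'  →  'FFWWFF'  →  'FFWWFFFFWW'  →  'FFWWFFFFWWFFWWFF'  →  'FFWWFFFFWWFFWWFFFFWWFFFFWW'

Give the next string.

Each term (from the third on) is the previous term followed by the one before it: term 3 = FF·WW = FFWW.
So term 8 is FFWWFFFFWWFFWWFFFFWWFFFFWW·FFWWFFFFWWFFWWFF.

FFWWFFFFWWFFWWFFFFWWFFFFWWFFWWFFFFWWFFWWFF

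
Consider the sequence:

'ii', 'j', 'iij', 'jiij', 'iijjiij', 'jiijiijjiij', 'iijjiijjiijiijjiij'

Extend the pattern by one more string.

From term 3 onward, concatenate the second-to-last term with the last: ii·j = iij, j·iij = jiij, …
The next term joins jiijiijjiij and iijjiijjiijiijjiij.

jiijiijjiijiijjiijjiijiijjiij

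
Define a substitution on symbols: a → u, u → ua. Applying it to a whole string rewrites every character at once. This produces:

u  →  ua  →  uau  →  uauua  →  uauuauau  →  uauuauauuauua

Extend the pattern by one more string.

Applying the rule to each of the 13 symbols of uauuauauuauua gives the pieces ua u ua ua u ua u ua ua u ua ua u, which concatenate to the answer.

uauuauauuauuauauuauau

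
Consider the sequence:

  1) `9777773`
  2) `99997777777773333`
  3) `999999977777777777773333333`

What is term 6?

Term n consists of 3n-2 9's, followed by 4n+1 7's, followed by 3n-2 3's (n = 1, 2, …).
For term 6, n = 6, so the run lengths are 16, 25, 16.

999999999999999977777777777777777777777773333333333333333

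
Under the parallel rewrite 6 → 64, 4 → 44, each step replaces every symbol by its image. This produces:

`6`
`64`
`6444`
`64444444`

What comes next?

6444444444444444

Expanding 64444444: 6→64, 4→44, 4→44, 4→44, 4→44, 4→44, 4→44, 4→44. Concatenated: 64 44 44 44 44 44 44 44.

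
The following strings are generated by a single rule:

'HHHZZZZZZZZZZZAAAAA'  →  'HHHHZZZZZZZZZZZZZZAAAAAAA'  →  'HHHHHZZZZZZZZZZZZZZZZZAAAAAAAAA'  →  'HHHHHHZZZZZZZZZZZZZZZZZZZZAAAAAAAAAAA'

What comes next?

Term n consists of n H's, followed by 3n+2 Z's, followed by 2n-1 A's, where the shown terms are n = 3, 4, 5, 6.
Setting n = 7 gives 7, 23, 13 characters in each block.

HHHHHHHZZZZZZZZZZZZZZZZZZZZZZZAAAAAAAAAAAAA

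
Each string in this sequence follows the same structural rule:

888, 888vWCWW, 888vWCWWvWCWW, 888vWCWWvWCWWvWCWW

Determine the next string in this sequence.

Every step adds vWCWW to the end: s(k+1) = s(k)·vWCWW.
Applying this once more to 888vWCWWvWCWWvWCWW:

888vWCWWvWCWWvWCWWvWCWW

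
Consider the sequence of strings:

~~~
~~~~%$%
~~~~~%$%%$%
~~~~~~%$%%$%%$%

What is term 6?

~~~~~~~~%$%%$%%$%%$%%$%

Each term wraps the previous one in ~ on the left and %$% on the right.
From ~~~~~~%$%%$%%$%, 2 further steps: ~~~~~~%$%%$%%$% → ~~~~~~~%$%%$%%$%%$% → (answer).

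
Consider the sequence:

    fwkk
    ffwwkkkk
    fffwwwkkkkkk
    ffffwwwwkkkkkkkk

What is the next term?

fffffwwwwwkkkkkkkkkk

The n-th term is n f's then n w's then 2n k's (n = 1, 2, …).
For the next term, n = 5, so the run lengths are 5, 5, 10.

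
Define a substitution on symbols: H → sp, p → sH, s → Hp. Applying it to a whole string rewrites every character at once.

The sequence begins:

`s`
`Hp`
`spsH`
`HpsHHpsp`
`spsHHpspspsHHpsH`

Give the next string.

Rewriting the 16 symbols of spsHHpspspsHHpsH one by one yields Hp sH Hp sp sp sH Hp sH Hp sH Hp sp sp sH Hp sp; concatenated:

HpsHHpspspsHHpsHHpsHHpspspsHHpsp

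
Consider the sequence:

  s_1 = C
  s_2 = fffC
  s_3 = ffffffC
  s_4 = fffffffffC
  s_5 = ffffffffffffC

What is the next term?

Every step adds fff at the front: s(k+1) = fff·s(k).
So the next term is fff·ffffffffffffC.

fffffffffffffffC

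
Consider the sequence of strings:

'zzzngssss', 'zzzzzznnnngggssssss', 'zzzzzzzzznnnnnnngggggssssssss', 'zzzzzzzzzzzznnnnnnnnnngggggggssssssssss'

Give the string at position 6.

Each string has the form z^{3n} n^{3n-2} g^{2n-1} s^{2n+2} (n = 1, 2, …).
Setting n = 6 gives 18, 16, 11, 14 characters in each block.

zzzzzzzzzzzzzzzzzznnnnnnnnnnnnnnnngggggggggggssssssssssssss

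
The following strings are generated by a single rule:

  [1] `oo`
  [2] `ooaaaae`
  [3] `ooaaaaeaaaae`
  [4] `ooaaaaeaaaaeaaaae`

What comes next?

ooaaaaeaaaaeaaaaeaaaae

The strings grow by a fixed suffix aaaae each time.
One more step from ooaaaaeaaaaeaaaae gives the answer.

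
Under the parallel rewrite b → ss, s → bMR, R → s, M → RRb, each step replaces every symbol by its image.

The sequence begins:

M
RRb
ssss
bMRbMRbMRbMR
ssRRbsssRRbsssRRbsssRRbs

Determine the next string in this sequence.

Rewriting the 24 symbols of ssRRbsssRRbsssRRbsssRRbs one by one yields bMR bMR s s ss bMR bMR bMR s s ss bMR bMR bMR s s ss bMR bMR bMR s s ss bMR; concatenated:

bMRbMRssssbMRbMRbMRssssbMRbMRbMRssssbMRbMRbMRssssbMR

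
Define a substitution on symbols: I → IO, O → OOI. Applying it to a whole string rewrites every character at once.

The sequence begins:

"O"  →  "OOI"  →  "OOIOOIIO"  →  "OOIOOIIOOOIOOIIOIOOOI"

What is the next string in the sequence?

OOIOOIIOOOIOOIIOIOOOIOOIOOIIOOOIOOIIOIOOOIIOOOIOOIOOIIO

Replace each of the 21 characters of OOIOOIIOOOIOOIIOIOOOI in place — OOI OOI IO OOI OOI IO IO OOI OOI OOI IO OOI OOI IO IO OOI IO OOI OOI OOI IO — and concatenate.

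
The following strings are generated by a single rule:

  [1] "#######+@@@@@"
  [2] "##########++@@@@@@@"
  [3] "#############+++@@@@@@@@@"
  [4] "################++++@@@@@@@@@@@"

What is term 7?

#########################+++++++@@@@@@@@@@@@@@@@@

Reading off run lengths: # runs 7, 10, 13, 16; + runs 1, 2, 3, 4; @ runs 5, 7, 9, 11 — each is linear in n, where the shown terms are n = 3, 4, 5, 6.
At n = 9 the blocks have lengths 25, 7, 17.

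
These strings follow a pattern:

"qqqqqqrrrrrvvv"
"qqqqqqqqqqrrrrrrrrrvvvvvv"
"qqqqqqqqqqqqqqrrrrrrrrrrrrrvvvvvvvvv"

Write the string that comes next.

Each string has the form q^{4n+2} r^{4n+1} v^{3n} (n = 1, 2, …).
Setting n = 4 gives 18, 17, 12 characters in each block.

qqqqqqqqqqqqqqqqqqrrrrrrrrrrrrrrrrrvvvvvvvvvvvv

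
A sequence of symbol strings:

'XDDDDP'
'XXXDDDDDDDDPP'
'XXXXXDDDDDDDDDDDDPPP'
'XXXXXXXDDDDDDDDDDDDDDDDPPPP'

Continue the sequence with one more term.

XXXXXXXXXDDDDDDDDDDDDDDDDDDDDPPPPP

The n-th term is 2n-1 X's then 4n D's then n P's (n = 1, 2, …).
At n = 5 the blocks have lengths 9, 20, 5.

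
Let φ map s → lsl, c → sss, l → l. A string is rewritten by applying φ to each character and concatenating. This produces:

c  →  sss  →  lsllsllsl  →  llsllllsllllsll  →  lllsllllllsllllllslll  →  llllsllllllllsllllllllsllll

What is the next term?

φ(llllsllllllllsllllllllsllll) expands symbol-by-symbol to l l l l lsl l l l l l l l l lsl l l l l l l l l lsl l l l l; joining the 27 pieces gives the next term.

lllllsllllllllllsllllllllllslllll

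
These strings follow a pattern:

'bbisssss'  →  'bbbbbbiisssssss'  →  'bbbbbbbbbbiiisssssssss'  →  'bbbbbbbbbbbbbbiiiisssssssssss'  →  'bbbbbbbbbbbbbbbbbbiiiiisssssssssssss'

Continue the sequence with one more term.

bbbbbbbbbbbbbbbbbbbbbbiiiiiisssssssssssssss

Term n consists of 4n-2 b's, followed by n i's, followed by 2n+3 s's (n = 1, 2, …).
At n = 6 the blocks have lengths 22, 6, 15.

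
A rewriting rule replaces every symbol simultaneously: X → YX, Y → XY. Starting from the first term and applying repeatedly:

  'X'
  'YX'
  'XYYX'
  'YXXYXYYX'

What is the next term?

Apply φ to YXXYXYYX symbol by symbol: Y→XY, X→YX, X→YX, Y→XY, X→YX, Y→XY, Y→XY, X→YX; joined: XY YX YX XY YX XY XY YX.

XYYXYXXYYXXYXYYX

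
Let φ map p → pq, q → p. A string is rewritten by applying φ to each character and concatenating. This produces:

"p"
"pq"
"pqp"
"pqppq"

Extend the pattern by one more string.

pqppqpqp

Expanding pqppq: p→pq, q→p, p→pq, p→pq, q→p. Concatenated: pq p pq pq p.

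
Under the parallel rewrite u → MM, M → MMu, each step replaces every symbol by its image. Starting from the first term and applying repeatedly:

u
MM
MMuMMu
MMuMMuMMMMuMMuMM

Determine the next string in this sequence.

Replace each of the 16 characters of MMuMMuMMMMuMMuMM in place — MMu MMu MM MMu MMu MM MMu MMu MMu MMu MM MMu MMu MM MMu MMu — and concatenate.

MMuMMuMMMMuMMuMMMMuMMuMMuMMuMMMMuMMuMMMMuMMu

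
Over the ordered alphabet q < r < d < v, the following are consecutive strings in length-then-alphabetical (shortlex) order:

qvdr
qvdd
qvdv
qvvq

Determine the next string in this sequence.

Treat qvvq as a base-4 numeral over the given alphabet and add one, carrying through any trailing v's.

qvvr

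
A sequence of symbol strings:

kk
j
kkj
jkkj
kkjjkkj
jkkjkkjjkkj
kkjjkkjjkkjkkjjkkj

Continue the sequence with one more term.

From term 3 onward, concatenate the second-to-last term with the last: kk·j = kkj, j·kkj = jkkj, …
Continuing: jkkjkkjjkkj · kkjjkkjjkkjkkjjkkj gives term 8.

jkkjkkjjkkjkkjjkkjjkkjkkjjkkj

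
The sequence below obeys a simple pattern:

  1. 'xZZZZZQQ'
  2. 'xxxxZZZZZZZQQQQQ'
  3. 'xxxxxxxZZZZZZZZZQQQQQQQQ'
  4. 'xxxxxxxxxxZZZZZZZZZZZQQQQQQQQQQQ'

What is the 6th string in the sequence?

Reading off run lengths: x runs 1, 4, 7, 10; Z runs 5, 7, 9, 11; Q runs 2, 5, 8, 11 — each is linear in n (n = 1, 2, …).
For term 6, n = 6, so the run lengths are 16, 15, 17.

xxxxxxxxxxxxxxxxZZZZZZZZZZZZZZZQQQQQQQQQQQQQQQQQ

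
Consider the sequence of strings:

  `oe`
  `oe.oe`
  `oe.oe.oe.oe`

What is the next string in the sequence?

oe.oe.oe.oe.oe.oe.oe.oe

s(k+1) = s(k)·.·s(k) — each term doubles the last with '.' between the halves.
One more doubling of oe.oe.oe.oe gives the answer.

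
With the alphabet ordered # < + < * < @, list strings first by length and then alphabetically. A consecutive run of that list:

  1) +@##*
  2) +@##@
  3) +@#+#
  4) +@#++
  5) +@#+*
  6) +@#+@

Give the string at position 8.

Stepping forward 2 times from +@#+@: +@#+@ → +@#*#, then the target.

+@#*+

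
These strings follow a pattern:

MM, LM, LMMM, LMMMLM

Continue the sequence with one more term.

LMMMLMLMMM

From term 3 onward, concatenate the last term with the second-to-last: LM·MM = LMMM, LMMM·LM = LMMMLM, …
So term 5 is LMMMLM·LMMM.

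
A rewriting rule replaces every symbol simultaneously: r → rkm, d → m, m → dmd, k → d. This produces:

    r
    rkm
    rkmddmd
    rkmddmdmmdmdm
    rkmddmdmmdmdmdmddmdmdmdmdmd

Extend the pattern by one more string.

Rewriting the 27 symbols of rkmddmdmmdmdmdmddmdmdmdmdmd one by one yields rkm d dmd m m dmd m dmd dmd m dmd m dmd m dmd m m dmd m dmd m dmd m dmd m dmd m; concatenated:

rkmddmdmmdmdmdmddmdmdmdmdmdmdmdmmdmdmdmdmdmdmdmdmdmdm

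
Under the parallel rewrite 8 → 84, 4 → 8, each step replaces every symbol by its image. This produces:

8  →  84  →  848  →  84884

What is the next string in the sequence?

84884848

Expanding 84884: 8→84, 4→8, 8→84, 8→84, 4→8. Concatenated: 84 8 84 84 8.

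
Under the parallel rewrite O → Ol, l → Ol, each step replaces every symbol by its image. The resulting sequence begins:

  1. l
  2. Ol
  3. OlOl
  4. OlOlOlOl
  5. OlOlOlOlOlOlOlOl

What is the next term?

Rewriting the 16 symbols of OlOlOlOlOlOlOlOl one by one yields Ol Ol Ol Ol Ol Ol Ol Ol Ol Ol Ol Ol Ol Ol Ol Ol; concatenated:

OlOlOlOlOlOlOlOlOlOlOlOlOlOlOlOl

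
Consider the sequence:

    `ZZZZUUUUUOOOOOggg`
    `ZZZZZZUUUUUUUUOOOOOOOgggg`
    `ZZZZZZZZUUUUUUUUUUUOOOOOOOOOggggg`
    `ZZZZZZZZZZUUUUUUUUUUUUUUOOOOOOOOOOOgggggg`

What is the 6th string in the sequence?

ZZZZZZZZZZZZZZUUUUUUUUUUUUUUUUUUUUOOOOOOOOOOOOOOOgggggggg

The n-th term is 2n Z's then 3n-1 U's then 2n+1 O's then n+1 g's, where the shown terms are n = 2, 3, 4, 5.
For term 6, n = 7, so the run lengths are 14, 20, 15, 8.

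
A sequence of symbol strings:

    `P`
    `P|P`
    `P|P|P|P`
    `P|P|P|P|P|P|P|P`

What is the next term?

Each string is two copies of the previous one joined by '|'.
Doubling P|P|P|P|P|P|P|P with '|' between the halves:

P|P|P|P|P|P|P|P|P|P|P|P|P|P|P|P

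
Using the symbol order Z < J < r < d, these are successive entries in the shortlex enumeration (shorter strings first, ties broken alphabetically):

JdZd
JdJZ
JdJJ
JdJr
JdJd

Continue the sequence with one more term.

Treat JdJd as a base-4 numeral over the given alphabet and add one, carrying through any trailing d's.

JdrZ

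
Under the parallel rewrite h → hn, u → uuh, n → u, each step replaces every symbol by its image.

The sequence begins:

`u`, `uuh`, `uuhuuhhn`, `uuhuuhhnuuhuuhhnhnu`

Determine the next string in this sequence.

Applying the rule to each of the 19 symbols of uuhuuhhnuuhuuhhnhnu gives the pieces uuh uuh hn uuh uuh hn hn u uuh uuh hn uuh uuh hn hn u hn u uuh, which concatenate to the answer.

uuhuuhhnuuhuuhhnhnuuuhuuhhnuuhuuhhnhnuhnuuuh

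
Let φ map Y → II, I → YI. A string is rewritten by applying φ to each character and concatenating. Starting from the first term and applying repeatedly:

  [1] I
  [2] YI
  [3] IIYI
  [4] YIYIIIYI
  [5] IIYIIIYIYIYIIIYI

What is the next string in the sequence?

YIYIIIYIYIYIIIYIIIYIIIYIYIYIIIYI

Replace each of the 16 characters of IIYIIIYIYIYIIIYI in place — YI YI II YI YI YI II YI II YI II YI YI YI II YI — and concatenate.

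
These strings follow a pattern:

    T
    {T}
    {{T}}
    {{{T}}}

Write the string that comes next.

{{{{T}}}}

Each term wraps the previous one in { on the left and } on the right.
One more step from {{{T}}} gives the answer.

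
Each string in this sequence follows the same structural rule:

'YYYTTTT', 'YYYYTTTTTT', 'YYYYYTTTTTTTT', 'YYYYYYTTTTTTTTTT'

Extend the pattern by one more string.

Each string has the form Y^{n+1} T^{2n}, where the shown terms are n = 2, 3, 4, 5.
Setting n = 6 gives 7, 12 characters in each block.

YYYYYYYTTTTTTTTTTTT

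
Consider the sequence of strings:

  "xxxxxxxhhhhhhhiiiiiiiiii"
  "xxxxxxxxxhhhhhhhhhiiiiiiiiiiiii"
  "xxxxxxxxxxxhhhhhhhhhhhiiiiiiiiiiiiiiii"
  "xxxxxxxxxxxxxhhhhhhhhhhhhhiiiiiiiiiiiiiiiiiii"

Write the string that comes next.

Reading off run lengths: x runs 7, 9, 11, 13; h runs 7, 9, 11, 13; i runs 10, 13, 16, 19 — each is linear in n, where the shown terms are n = 3, 4, 5, 6.
At n = 7 the blocks have lengths 15, 15, 22.

xxxxxxxxxxxxxxxhhhhhhhhhhhhhhhiiiiiiiiiiiiiiiiiiiiii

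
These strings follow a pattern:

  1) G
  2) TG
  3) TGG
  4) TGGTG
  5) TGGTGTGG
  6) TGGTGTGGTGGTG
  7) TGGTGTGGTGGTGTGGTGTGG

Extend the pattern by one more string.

This is a Fibonacci-style word recurrence s(k) = s(k−1)·s(k−2): e.g. TG·G = TGG.
So term 8 is TGGTGTGGTGGTGTGGTGTGG·TGGTGTGGTGGTG.

TGGTGTGGTGGTGTGGTGTGGTGGTGTGGTGGTG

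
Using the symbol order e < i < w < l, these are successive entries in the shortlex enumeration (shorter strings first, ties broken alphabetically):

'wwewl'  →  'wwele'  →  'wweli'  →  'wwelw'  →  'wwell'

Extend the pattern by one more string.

wwiee

The successor of wwell increments the rightmost position that isn't already l and resets every position after it to e.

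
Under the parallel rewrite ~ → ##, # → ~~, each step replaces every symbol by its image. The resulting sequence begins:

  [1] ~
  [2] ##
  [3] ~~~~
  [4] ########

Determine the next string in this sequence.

Expanding ########: #→~~, #→~~, #→~~, #→~~, #→~~, #→~~, #→~~, #→~~. Concatenated: ~~ ~~ ~~ ~~ ~~ ~~ ~~ ~~.

~~~~~~~~~~~~~~~~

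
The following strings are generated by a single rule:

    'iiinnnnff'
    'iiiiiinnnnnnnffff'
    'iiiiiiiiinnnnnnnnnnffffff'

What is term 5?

iiiiiiiiiiiiiiinnnnnnnnnnnnnnnnffffffffff

The n-th term is 3n i's then 3n+1 n's then 2n f's (n = 1, 2, …).
At n = 5 the blocks have lengths 15, 16, 10.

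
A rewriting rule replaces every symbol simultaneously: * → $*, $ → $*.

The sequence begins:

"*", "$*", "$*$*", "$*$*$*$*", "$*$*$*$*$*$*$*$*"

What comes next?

$*$*$*$*$*$*$*$*$*$*$*$*$*$*$*$*

Applying the rule to each of the 16 symbols of $*$*$*$*$*$*$*$* gives the pieces $* $* $* $* $* $* $* $* $* $* $* $* $* $* $* $*, which concatenate to the answer.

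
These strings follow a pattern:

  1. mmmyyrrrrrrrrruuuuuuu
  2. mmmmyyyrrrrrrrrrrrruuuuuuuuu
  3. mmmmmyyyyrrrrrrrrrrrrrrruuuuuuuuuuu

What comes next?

mmmmmmyyyyyrrrrrrrrrrrrrrrrrruuuuuuuuuuuuu

Each string has the form m^{n} y^{n-1} r^{3n} u^{2n+1}, where the shown terms are n = 3, 4, 5.
Setting n = 6 gives 6, 5, 18, 13 characters in each block.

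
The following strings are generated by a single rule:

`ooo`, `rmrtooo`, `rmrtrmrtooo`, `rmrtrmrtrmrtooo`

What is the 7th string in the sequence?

rmrtrmrtrmrtrmrtrmrtrmrtooo

Every step adds rmrt at the front: s(k+1) = rmrt·s(k).
From rmrtrmrtrmrtooo, 3 further steps: rmrtrmrtrmrtooo → rmrtrmrtrmrtrmrtooo → rmrtrmrtrmrtrmrtrmrtooo → (answer).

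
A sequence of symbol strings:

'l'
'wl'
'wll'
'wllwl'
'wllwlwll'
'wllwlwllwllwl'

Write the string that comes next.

wllwlwllwllwlwllwlwll

From term 3 onward, concatenate the last term with the second-to-last: wl·l = wll, wll·wl = wllwl, …
Continuing: wllwlwllwllwl · wllwlwll gives term 7.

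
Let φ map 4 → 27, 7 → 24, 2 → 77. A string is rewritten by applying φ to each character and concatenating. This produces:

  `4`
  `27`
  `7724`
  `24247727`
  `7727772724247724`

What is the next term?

Replace each of the 16 characters of 7727772724247724 in place — 24 24 77 24 24 24 77 24 77 27 77 27 24 24 77 27 — and concatenate.

24247724242477247727772724247727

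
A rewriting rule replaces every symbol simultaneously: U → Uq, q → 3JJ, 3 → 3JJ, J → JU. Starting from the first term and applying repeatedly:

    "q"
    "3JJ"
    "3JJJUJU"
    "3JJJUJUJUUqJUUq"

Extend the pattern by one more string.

Applying the rule to each of the 15 symbols of 3JJJUJUJUUqJUUq gives the pieces 3JJ JU JU JU Uq JU Uq JU Uq Uq 3JJ JU Uq Uq 3JJ, which concatenate to the answer.

3JJJUJUJUUqJUUqJUUqUq3JJJUUqUq3JJ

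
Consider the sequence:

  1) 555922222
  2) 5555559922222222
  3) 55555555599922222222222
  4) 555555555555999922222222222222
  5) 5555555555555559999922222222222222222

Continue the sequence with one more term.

55555555555555555599999922222222222222222222

The n-th term is 3n 5's then n 9's then 3n+2 2's (n = 1, 2, …).
For the next term, n = 6, so the run lengths are 18, 6, 20.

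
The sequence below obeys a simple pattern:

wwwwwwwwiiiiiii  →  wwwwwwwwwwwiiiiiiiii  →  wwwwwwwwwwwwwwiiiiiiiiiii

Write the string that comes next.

The n-th term is 3n-1 w's then 2n+1 i's, where the shown terms are n = 3, 4, 5.
Setting n = 6 gives 17, 13 characters in each block.

wwwwwwwwwwwwwwwwwiiiiiiiiiiiii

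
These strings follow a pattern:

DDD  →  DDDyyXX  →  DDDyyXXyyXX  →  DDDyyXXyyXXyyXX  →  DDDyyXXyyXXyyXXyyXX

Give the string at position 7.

DDDyyXXyyXXyyXXyyXXyyXXyyXX

Each term is the previous one with yyXX appended.
From DDDyyXXyyXXyyXXyyXX, 2 further steps: DDDyyXXyyXXyyXXyyXX → DDDyyXXyyXXyyXXyyXXyyXX → (answer).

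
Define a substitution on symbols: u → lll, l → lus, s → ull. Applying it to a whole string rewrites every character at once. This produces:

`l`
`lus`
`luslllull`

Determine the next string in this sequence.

luslllullluslusluslllluslus

Rewriting each symbol of luslllull: l→lus, u→lll, s→ull, l→lus, l→lus, l→lus, u→lll, l→lus, l→lus, which concatenates to lus lll ull lus lus lus lll lus lus.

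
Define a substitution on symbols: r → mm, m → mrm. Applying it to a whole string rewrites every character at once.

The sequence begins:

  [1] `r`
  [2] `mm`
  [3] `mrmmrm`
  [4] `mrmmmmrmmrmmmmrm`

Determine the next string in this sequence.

Rewriting the 16 symbols of mrmmmmrmmrmmmmrm one by one yields mrm mm mrm mrm mrm mrm mm mrm mrm mm mrm mrm mrm mrm mm mrm; concatenated:

mrmmmmrmmrmmrmmrmmmmrmmrmmmmrmmrmmrmmrmmmmrm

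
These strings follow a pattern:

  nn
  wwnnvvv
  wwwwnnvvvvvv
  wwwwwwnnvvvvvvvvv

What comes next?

wwwwwwwwnnvvvvvvvvvvvv

Each term wraps the previous one in ww on the left and vvv on the right.
So the next term is ww·wwwwwwnnvvvvvvvvv·vvv.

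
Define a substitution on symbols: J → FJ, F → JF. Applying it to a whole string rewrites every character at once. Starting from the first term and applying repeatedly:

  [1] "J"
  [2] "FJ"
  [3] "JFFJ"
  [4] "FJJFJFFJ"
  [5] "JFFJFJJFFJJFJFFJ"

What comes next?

Rewriting the 16 symbols of JFFJFJJFFJJFJFFJ one by one yields FJ JF JF FJ JF FJ FJ JF JF FJ FJ JF FJ JF JF FJ; concatenated:

FJJFJFFJJFFJFJJFJFFJFJJFFJJFJFFJ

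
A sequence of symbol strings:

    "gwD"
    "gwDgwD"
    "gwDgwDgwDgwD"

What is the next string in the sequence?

Each string is two copies of the previous one concatenated.
So the next term is two copies of gwDgwDgwDgwD.

gwDgwDgwDgwDgwDgwDgwDgwD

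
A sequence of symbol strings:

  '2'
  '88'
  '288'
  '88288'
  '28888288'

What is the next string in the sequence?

8828828888288

This is a Fibonacci-style word recurrence s(k) = s(k−2)·s(k−1): e.g. 2·88 = 288.
Continuing: 88288 · 28888288 gives term 6.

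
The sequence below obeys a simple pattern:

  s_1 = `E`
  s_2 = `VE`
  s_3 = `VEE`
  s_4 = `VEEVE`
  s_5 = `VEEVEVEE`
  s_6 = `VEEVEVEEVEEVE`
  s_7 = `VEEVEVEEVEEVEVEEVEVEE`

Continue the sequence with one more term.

VEEVEVEEVEEVEVEEVEVEEVEEVEVEEVEEVE

Each term (from the third on) is the previous term followed by the one before it: term 3 = VE·E = VEE.
The next term joins VEEVEVEEVEEVEVEEVEVEE and VEEVEVEEVEEVE.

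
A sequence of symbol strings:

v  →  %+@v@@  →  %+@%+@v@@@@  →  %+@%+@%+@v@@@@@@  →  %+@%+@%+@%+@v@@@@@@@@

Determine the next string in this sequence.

Every step adds %+@ to the front and @@ to the end of the previous string.
Applying this once more to %+@%+@%+@%+@v@@@@@@@@:

%+@%+@%+@%+@%+@v@@@@@@@@@@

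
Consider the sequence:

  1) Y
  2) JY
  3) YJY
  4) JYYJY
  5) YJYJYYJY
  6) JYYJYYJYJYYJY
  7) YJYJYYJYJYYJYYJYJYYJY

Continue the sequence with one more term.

JYYJYYJYJYYJYYJYJYYJYJYYJYYJYJYYJY

Each term (from the third on) is the two preceding terms concatenated in order: term 3 = Y·JY = YJY.
The next term joins JYYJYYJYJYYJY and YJYJYYJYJYYJYYJYJYYJY.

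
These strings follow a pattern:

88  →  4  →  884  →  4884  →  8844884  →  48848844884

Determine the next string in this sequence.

884488448848844884

From term 3 onward, concatenate the second-to-last term with the last: 88·4 = 884, 4·884 = 4884, …
So term 7 is 8844884·48848844884.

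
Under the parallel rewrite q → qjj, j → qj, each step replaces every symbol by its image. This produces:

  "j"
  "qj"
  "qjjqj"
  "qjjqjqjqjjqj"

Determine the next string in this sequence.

qjjqjqjqjjqjqjjqjqjjqjqjqjjqj

Rewriting each symbol of qjjqjqjqjjqj: q→qjj, j→qj, j→qj, q→qjj, j→qj, q→qjj, j→qj, q→qjj, j→qj, j→qj, q→qjj, j→qj, which concatenates to qjj qj qj qjj qj qjj qj qjj qj qj qjj qj.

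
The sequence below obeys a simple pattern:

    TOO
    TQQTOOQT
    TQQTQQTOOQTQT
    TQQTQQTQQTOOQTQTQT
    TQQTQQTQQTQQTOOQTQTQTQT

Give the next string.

Each term wraps the previous one in TQQ on the left and QT on the right.
Applying this once more to TQQTQQTQQTQQTOOQTQTQTQT:

TQQTQQTQQTQQTQQTOOQTQTQTQTQT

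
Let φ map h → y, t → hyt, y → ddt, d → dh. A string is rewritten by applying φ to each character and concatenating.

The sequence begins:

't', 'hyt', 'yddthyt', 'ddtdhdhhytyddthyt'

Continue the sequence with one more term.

Replace each of the 17 characters of ddtdhdhhytyddthyt in place — dh dh hyt dh y dh y y ddt hyt ddt dh dh hyt y ddt hyt — and concatenate.

dhdhhytdhydhyyddthytddtdhdhhytyddthyt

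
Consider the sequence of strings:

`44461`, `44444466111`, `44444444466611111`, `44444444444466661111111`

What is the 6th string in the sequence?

Reading off run lengths: 4 runs 3, 6, 9, 12; 6 runs 1, 2, 3, 4; 1 runs 1, 3, 5, 7 — each is linear in n (n = 1, 2, …).
Setting n = 6 gives 18, 6, 11 characters in each block.

44444444444444444466666611111111111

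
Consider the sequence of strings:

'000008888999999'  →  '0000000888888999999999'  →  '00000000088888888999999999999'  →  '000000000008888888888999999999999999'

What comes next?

0000000000000888888888888999999999999999999

The n-th term is 2n+1 0's then 2n 8's then 3n 9's, where the shown terms are n = 2, 3, 4, 5.
For the next term, n = 6, so the run lengths are 13, 12, 18.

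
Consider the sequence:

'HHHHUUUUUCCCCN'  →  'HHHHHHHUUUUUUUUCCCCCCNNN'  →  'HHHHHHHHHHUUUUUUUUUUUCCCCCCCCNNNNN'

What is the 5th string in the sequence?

HHHHHHHHHHHHHHHHUUUUUUUUUUUUUUUUUCCCCCCCCCCCCNNNNNNNNN

Term n consists of 3n+1 H's, followed by 3n+2 U's, followed by 2n+2 C's, followed by 2n-1 N's (n = 1, 2, …).
Setting n = 5 gives 16, 17, 12, 9 characters in each block.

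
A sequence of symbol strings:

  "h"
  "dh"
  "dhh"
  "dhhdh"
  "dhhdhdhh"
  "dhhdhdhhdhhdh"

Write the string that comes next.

Each term (from the third on) is the previous term followed by the one before it: term 3 = dh·h = dhh.
The next term joins dhhdhdhhdhhdh and dhhdhdhh.

dhhdhdhhdhhdhdhhdhdhh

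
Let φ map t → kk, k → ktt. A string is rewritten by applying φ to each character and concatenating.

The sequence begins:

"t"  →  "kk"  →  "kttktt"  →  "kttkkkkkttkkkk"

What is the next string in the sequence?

Replace each of the 14 characters of kttkkkkkttkkkk in place — ktt kk kk ktt ktt ktt ktt ktt kk kk ktt ktt ktt ktt — and concatenate.

kttkkkkkttkttkttkttkttkkkkkttkttkttktt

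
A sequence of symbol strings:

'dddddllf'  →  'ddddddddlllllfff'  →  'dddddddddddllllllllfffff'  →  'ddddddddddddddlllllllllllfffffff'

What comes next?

Reading off run lengths: d runs 5, 8, 11, 14; l runs 2, 5, 8, 11; f runs 1, 3, 5, 7 — each is linear in n (n = 1, 2, …).
Setting n = 5 gives 17, 14, 9 characters in each block.

dddddddddddddddddllllllllllllllfffffffff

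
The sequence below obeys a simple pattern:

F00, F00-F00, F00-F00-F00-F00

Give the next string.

s(k+1) = s(k)·-·s(k) — each term doubles the last with '-' between the halves.
Doubling F00-F00-F00-F00 with '-' between the halves:

F00-F00-F00-F00-F00-F00-F00-F00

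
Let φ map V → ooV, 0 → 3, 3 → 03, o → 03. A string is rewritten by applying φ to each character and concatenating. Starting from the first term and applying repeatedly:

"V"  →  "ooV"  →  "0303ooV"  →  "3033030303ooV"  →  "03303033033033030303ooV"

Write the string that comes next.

Rewriting the 23 symbols of 03303033033033030303ooV one by one yields 3 03 03 3 03 3 03 03 3 03 03 3 03 03 3 03 3 03 3 03 03 03 ooV; concatenated:

303033033030330303303033033033030303ooV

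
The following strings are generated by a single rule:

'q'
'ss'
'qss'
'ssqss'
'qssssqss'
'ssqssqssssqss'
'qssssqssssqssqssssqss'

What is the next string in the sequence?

ssqssqssssqssqssssqssssqssqssssqss

This is a Fibonacci-style word recurrence s(k) = s(k−2)·s(k−1): e.g. q·ss = qss.
So term 8 is ssqssqssssqss·qssssqssssqssqssssqss.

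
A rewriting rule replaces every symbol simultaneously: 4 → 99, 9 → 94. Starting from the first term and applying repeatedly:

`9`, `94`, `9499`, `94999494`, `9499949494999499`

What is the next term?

φ(9499949494999499) expands symbol-by-symbol to 94 99 94 94 94 99 94 99 94 99 94 94 94 99 94 94; joining the 16 pieces gives the next term.

94999494949994999499949494999494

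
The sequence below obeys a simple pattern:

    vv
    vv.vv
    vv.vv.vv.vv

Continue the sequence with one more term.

Each string is two copies of the previous one joined by '.'.
One more doubling of vv.vv.vv.vv gives the answer.

vv.vv.vv.vv.vv.vv.vv.vv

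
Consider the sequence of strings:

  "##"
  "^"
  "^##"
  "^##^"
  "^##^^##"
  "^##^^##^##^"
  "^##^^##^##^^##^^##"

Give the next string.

Each term (from the third on) is the previous term followed by the one before it: term 3 = ^·## = ^##.
The next term joins ^##^^##^##^^##^^## and ^##^^##^##^.

^##^^##^##^^##^^##^##^^##^##^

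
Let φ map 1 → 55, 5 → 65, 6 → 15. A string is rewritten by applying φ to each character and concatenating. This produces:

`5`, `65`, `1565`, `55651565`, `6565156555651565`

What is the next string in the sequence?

Applying the rule to each of the 16 symbols of 6565156555651565 gives the pieces 15 65 15 65 55 65 15 65 65 65 15 65 55 65 15 65, which concatenate to the answer.

15651565556515656565156555651565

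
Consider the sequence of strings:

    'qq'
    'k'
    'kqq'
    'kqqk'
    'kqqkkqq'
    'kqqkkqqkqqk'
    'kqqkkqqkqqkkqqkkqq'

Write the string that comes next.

This is a Fibonacci-style word recurrence s(k) = s(k−1)·s(k−2): e.g. k·qq = kqq.
Continuing: kqqkkqqkqqkkqqkkqq · kqqkkqqkqqk gives term 8.

kqqkkqqkqqkkqqkkqqkqqkkqqkqqk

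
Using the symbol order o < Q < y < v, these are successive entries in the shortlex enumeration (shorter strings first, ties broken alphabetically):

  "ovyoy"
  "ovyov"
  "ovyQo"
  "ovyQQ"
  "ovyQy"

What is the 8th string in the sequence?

Advancing 3 positions from ovyQy through ovyQy → ovyQv → ovyyo reaches term 8.

ovyyQ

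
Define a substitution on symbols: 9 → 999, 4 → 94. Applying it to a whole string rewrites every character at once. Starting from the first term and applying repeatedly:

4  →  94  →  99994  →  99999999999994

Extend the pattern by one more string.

Rewriting the 14 symbols of 99999999999994 one by one yields 999 999 999 999 999 999 999 999 999 999 999 999 999 94; concatenated:

99999999999999999999999999999999999999994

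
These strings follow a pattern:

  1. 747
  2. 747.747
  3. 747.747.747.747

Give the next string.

747.747.747.747.747.747.747.747

s(k+1) = s(k)·.·s(k) — each term doubles the last with '.' between the halves.
So the next term is two copies of 747.747.747.747 with '.' between the halves.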